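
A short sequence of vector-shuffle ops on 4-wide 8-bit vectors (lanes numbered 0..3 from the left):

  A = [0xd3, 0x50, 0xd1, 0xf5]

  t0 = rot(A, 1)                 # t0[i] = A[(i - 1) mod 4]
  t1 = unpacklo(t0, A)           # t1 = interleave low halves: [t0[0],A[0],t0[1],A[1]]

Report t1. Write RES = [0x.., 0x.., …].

RES = [0xf5, 0xd3, 0xd3, 0x50]

t0 = [0xf5, 0xd3, 0x50, 0xd1]
t1 = [0xf5, 0xd3, 0xd3, 0x50]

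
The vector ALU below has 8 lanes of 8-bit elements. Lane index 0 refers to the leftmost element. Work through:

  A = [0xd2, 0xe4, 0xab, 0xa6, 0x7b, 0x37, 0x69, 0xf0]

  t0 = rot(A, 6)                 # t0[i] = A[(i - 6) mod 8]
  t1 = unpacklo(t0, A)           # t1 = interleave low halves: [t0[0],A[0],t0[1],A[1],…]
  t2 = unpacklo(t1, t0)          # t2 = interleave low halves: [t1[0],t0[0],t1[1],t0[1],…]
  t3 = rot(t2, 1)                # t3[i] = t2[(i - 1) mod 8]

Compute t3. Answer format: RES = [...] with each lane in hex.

  t0: ab a6 7b 37 69 f0 d2 e4
  t1: ab d2 a6 e4 7b ab 37 a6
  t2: ab ab d2 a6 a6 7b e4 37
  t3: 37 ab ab d2 a6 a6 7b e4

RES = [ 0x37  0xab  0xab  0xd2  0xa6  0xa6  0x7b  0xe4 ]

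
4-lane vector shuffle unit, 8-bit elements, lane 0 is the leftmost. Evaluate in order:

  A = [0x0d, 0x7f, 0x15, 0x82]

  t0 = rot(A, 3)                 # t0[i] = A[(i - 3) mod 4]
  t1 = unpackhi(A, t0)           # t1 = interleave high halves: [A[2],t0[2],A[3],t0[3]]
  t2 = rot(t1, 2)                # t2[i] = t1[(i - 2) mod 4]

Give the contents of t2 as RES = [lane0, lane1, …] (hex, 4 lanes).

RES = [0x82, 0x0d, 0x15, 0x82]

→ t0 |7f|15|82|0d|
→ t1 |15|82|82|0d|
→ t2 |82|0d|15|82|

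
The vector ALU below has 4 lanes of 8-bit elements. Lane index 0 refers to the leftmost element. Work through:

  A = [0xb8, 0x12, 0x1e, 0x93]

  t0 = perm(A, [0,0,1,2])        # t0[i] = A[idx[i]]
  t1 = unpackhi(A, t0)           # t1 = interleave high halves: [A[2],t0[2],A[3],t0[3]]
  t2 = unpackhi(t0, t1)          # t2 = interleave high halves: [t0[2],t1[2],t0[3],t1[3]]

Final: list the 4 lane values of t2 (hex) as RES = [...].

  t0: b8 b8 12 1e
  t1: 1e 12 93 1e
  t2: 12 93 1e 1e

RES = [ 0x12  0x93  0x1e  0x1e ]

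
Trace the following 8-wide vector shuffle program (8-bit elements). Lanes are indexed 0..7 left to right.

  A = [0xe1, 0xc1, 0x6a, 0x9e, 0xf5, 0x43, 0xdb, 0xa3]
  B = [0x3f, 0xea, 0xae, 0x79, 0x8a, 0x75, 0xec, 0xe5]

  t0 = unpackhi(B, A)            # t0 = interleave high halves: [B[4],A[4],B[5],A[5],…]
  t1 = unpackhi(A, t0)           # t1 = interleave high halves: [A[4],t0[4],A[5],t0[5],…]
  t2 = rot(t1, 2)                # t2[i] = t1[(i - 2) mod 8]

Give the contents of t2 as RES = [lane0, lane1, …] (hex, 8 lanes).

t0 = [0x8a, 0xf5, 0x75, 0x43, 0xec, 0xdb, 0xe5, 0xa3]
t1 = [0xf5, 0xec, 0x43, 0xdb, 0xdb, 0xe5, 0xa3, 0xa3]
t2 = [0xa3, 0xa3, 0xf5, 0xec, 0x43, 0xdb, 0xdb, 0xe5]

RES = [ 0xa3  0xa3  0xf5  0xec  0x43  0xdb  0xdb  0xe5 ]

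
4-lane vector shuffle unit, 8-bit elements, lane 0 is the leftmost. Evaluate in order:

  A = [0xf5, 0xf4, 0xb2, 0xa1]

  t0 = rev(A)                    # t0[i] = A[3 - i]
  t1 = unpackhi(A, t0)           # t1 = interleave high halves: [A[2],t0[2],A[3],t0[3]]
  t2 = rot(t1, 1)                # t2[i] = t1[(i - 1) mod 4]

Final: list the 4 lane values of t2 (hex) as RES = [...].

t0 = [0xa1, 0xb2, 0xf4, 0xf5]
t1 = [0xb2, 0xf4, 0xa1, 0xf5]
t2 = [0xf5, 0xb2, 0xf4, 0xa1]

RES = [ 0xf5  0xb2  0xf4  0xa1 ]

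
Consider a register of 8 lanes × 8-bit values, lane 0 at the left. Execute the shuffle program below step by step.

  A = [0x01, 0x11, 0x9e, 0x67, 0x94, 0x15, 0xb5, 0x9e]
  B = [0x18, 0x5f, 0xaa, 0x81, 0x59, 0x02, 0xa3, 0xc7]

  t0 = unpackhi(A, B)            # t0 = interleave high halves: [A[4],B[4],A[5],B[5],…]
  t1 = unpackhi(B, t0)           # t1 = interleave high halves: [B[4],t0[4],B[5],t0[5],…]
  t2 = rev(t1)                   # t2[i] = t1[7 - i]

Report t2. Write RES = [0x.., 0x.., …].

→ t0 |94|59|15|02|b5|a3|9e|c7|
→ t1 |59|b5|02|a3|a3|9e|c7|c7|
→ t2 |c7|c7|9e|a3|a3|02|b5|59|

RES = [0xc7, 0xc7, 0x9e, 0xa3, 0xa3, 0x02, 0xb5, 0x59]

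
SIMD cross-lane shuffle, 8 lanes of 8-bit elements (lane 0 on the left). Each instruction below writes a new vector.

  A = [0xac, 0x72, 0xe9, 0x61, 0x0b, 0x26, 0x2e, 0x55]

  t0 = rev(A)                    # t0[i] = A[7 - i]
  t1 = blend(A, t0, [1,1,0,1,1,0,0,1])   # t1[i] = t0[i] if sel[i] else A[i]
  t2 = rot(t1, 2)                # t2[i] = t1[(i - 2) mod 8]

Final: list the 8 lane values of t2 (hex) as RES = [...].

RES = [ 0x2e  0xac  0x55  0x2e  0xe9  0x0b  0x61  0x26 ]

t0 = [0x55, 0x2e, 0x26, 0x0b, 0x61, 0xe9, 0x72, 0xac]
t1 = [0x55, 0x2e, 0xe9, 0x0b, 0x61, 0x26, 0x2e, 0xac]
t2 = [0x2e, 0xac, 0x55, 0x2e, 0xe9, 0x0b, 0x61, 0x26]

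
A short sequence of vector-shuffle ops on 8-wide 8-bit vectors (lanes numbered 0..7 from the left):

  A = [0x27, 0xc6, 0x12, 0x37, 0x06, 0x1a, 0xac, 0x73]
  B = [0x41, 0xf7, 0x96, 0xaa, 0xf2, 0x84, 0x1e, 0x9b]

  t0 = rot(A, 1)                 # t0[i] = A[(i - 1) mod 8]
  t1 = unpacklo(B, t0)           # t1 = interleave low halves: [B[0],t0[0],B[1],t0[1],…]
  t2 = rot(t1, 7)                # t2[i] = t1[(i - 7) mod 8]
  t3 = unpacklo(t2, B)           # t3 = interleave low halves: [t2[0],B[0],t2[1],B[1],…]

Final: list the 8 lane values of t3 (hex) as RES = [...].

RES = [ 0x73  0x41  0xf7  0xf7  0x27  0x96  0x96  0xaa ]

→ t0 |73|27|c6|12|37|06|1a|ac|
→ t1 |41|73|f7|27|96|c6|aa|12|
→ t2 |73|f7|27|96|c6|aa|12|41|
→ t3 |73|41|f7|f7|27|96|96|aa|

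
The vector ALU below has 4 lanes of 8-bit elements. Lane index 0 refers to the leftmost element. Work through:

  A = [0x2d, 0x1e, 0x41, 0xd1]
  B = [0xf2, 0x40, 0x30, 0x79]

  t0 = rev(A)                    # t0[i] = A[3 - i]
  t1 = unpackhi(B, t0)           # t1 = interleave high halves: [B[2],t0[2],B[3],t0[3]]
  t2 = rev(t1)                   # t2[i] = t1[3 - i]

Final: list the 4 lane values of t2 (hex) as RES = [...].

RES = [0x2d, 0x79, 0x1e, 0x30]

→ t0 |d1|41|1e|2d|
→ t1 |30|1e|79|2d|
→ t2 |2d|79|1e|30|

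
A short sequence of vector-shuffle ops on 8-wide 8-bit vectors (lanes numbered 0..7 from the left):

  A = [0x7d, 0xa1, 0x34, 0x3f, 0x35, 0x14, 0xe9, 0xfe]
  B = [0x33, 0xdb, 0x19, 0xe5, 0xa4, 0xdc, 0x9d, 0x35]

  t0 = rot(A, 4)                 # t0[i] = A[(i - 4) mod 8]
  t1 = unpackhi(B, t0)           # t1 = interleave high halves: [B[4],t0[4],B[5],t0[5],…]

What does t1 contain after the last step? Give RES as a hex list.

  t0: 35 14 e9 fe 7d a1 34 3f
  t1: a4 7d dc a1 9d 34 35 3f

RES = [ 0xa4  0x7d  0xdc  0xa1  0x9d  0x34  0x35  0x3f ]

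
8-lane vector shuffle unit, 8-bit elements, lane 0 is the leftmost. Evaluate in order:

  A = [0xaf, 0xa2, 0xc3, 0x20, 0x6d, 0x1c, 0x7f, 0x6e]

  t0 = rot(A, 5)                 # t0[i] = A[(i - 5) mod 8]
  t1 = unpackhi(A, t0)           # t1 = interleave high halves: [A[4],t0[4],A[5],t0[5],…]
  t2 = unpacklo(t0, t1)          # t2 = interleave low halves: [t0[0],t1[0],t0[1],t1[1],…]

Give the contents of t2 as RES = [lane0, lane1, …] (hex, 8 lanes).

RES = [0x20, 0x6d, 0x6d, 0x6e, 0x1c, 0x1c, 0x7f, 0xaf]

→ t0 |20|6d|1c|7f|6e|af|a2|c3|
→ t1 |6d|6e|1c|af|7f|a2|6e|c3|
→ t2 |20|6d|6d|6e|1c|1c|7f|af|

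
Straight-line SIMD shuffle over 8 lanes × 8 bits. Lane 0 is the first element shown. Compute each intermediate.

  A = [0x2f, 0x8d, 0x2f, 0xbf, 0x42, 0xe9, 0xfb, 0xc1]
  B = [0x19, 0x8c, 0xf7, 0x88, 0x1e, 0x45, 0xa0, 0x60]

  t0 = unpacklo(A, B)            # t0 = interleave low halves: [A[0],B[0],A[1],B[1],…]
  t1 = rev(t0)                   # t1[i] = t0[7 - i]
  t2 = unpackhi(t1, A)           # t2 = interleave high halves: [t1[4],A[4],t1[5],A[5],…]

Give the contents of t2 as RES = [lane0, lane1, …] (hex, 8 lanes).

RES = [0x8c, 0x42, 0x8d, 0xe9, 0x19, 0xfb, 0x2f, 0xc1]

  t0: 2f 19 8d 8c 2f f7 bf 88
  t1: 88 bf f7 2f 8c 8d 19 2f
  t2: 8c 42 8d e9 19 fb 2f c1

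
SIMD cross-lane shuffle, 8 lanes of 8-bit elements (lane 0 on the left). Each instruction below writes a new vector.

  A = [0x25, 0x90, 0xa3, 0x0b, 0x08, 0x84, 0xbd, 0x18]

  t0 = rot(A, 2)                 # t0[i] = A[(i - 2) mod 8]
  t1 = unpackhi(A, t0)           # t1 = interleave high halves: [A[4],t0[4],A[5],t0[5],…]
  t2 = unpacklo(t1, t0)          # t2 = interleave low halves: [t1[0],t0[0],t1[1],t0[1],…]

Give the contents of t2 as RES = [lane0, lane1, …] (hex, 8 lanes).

RES = [ 0x08  0xbd  0xa3  0x18  0x84  0x25  0x0b  0x90 ]

t0 = [0xbd, 0x18, 0x25, 0x90, 0xa3, 0x0b, 0x08, 0x84]
t1 = [0x08, 0xa3, 0x84, 0x0b, 0xbd, 0x08, 0x18, 0x84]
t2 = [0x08, 0xbd, 0xa3, 0x18, 0x84, 0x25, 0x0b, 0x90]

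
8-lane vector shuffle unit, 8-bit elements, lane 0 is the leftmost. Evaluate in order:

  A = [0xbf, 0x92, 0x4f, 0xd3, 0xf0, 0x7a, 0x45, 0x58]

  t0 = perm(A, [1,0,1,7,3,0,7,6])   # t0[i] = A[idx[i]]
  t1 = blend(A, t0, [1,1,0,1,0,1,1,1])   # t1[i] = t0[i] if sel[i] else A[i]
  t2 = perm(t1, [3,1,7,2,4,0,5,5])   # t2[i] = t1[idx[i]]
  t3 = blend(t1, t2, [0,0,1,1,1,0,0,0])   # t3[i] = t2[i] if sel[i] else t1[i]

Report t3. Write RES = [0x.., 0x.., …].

RES = [ 0x92  0xbf  0x45  0x4f  0xf0  0xbf  0x58  0x45 ]

t0 = [0x92, 0xbf, 0x92, 0x58, 0xd3, 0xbf, 0x58, 0x45]
t1 = [0x92, 0xbf, 0x4f, 0x58, 0xf0, 0xbf, 0x58, 0x45]
t2 = [0x58, 0xbf, 0x45, 0x4f, 0xf0, 0x92, 0xbf, 0xbf]
t3 = [0x92, 0xbf, 0x45, 0x4f, 0xf0, 0xbf, 0x58, 0x45]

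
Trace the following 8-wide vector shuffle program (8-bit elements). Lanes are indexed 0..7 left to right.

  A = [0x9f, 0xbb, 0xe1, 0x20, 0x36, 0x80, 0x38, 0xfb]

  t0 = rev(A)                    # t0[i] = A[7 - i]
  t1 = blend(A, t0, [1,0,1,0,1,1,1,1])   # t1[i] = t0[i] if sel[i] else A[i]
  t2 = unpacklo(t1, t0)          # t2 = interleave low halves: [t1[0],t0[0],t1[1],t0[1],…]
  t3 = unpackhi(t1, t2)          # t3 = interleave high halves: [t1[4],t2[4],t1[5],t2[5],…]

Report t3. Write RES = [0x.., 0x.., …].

→ t0 |fb|38|80|36|20|e1|bb|9f|
→ t1 |fb|bb|80|20|20|e1|bb|9f|
→ t2 |fb|fb|bb|38|80|80|20|36|
→ t3 |20|80|e1|80|bb|20|9f|36|

RES = [0x20, 0x80, 0xe1, 0x80, 0xbb, 0x20, 0x9f, 0x36]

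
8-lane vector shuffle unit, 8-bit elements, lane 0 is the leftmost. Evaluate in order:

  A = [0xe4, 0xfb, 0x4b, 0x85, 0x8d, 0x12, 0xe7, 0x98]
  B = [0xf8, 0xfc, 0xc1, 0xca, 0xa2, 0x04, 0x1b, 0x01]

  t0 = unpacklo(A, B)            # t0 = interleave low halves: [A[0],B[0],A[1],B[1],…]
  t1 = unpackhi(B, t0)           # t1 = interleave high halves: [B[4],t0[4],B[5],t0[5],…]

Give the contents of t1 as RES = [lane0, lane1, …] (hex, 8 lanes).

RES = [ 0xa2  0x4b  0x04  0xc1  0x1b  0x85  0x01  0xca ]

→ t0 |e4|f8|fb|fc|4b|c1|85|ca|
→ t1 |a2|4b|04|c1|1b|85|01|ca|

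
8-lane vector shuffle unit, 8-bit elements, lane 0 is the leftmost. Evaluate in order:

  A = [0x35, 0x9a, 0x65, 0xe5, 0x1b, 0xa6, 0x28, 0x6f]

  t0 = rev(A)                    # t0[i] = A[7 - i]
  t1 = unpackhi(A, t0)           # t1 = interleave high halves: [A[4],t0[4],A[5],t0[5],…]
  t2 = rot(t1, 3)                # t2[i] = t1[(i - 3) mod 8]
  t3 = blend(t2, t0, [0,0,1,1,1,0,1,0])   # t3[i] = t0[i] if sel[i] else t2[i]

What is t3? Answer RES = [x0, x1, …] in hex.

  t0: 6f 28 a6 1b e5 65 9a 35
  t1: 1b e5 a6 65 28 9a 6f 35
  t2: 9a 6f 35 1b e5 a6 65 28
  t3: 9a 6f a6 1b e5 a6 9a 28

RES = [0x9a, 0x6f, 0xa6, 0x1b, 0xe5, 0xa6, 0x9a, 0x28]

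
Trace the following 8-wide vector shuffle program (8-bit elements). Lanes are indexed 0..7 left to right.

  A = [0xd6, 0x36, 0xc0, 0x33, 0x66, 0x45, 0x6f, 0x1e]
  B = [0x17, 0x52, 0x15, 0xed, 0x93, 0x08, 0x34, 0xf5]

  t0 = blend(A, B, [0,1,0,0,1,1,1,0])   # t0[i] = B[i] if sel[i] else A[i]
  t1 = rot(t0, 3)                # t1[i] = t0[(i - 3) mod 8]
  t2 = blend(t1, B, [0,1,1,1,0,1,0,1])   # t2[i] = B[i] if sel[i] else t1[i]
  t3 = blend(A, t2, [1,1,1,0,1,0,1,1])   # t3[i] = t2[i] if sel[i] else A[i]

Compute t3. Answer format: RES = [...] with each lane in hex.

→ t0 |d6|52|c0|33|93|08|34|1e|
→ t1 |08|34|1e|d6|52|c0|33|93|
→ t2 |08|52|15|ed|52|08|33|f5|
→ t3 |08|52|15|33|52|45|33|f5|

RES = [0x08, 0x52, 0x15, 0x33, 0x52, 0x45, 0x33, 0xf5]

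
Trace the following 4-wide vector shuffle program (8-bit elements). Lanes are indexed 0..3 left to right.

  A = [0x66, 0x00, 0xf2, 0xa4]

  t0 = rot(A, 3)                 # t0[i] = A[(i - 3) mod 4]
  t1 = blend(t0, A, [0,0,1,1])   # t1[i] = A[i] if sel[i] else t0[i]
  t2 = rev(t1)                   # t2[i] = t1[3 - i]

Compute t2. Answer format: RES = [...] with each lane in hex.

RES = [0xa4, 0xf2, 0xf2, 0x00]

  t0: 00 f2 a4 66
  t1: 00 f2 f2 a4
  t2: a4 f2 f2 00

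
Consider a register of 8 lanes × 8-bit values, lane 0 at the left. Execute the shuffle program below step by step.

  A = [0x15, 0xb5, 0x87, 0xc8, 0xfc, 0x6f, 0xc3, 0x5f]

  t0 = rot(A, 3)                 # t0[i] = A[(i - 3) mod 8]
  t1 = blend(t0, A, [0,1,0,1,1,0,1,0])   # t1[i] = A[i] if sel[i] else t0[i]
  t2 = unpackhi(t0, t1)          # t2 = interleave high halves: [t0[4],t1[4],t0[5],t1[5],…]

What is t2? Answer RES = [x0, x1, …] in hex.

RES = [ 0xb5  0xfc  0x87  0x87  0xc8  0xc3  0xfc  0xfc ]

→ t0 |6f|c3|5f|15|b5|87|c8|fc|
→ t1 |6f|b5|5f|c8|fc|87|c3|fc|
→ t2 |b5|fc|87|87|c8|c3|fc|fc|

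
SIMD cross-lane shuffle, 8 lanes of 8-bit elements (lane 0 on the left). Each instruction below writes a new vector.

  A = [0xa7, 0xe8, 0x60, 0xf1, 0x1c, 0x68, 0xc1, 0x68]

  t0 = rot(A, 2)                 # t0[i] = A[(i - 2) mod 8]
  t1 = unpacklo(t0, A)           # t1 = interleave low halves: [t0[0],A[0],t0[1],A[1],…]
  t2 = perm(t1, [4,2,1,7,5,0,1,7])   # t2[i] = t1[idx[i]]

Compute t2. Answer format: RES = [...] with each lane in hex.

t0 = [0xc1, 0x68, 0xa7, 0xe8, 0x60, 0xf1, 0x1c, 0x68]
t1 = [0xc1, 0xa7, 0x68, 0xe8, 0xa7, 0x60, 0xe8, 0xf1]
t2 = [0xa7, 0x68, 0xa7, 0xf1, 0x60, 0xc1, 0xa7, 0xf1]

RES = [ 0xa7  0x68  0xa7  0xf1  0x60  0xc1  0xa7  0xf1 ]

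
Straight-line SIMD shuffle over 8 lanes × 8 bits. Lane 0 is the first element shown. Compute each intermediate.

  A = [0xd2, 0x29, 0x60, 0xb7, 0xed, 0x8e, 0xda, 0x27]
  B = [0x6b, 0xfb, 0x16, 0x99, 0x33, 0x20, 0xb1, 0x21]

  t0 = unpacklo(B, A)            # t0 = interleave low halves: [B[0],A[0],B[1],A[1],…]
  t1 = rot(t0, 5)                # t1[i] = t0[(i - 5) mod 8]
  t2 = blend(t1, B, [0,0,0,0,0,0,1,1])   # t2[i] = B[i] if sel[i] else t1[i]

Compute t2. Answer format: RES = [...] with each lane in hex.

  t0: 6b d2 fb 29 16 60 99 b7
  t1: 29 16 60 99 b7 6b d2 fb
  t2: 29 16 60 99 b7 6b b1 21

RES = [ 0x29  0x16  0x60  0x99  0xb7  0x6b  0xb1  0x21 ]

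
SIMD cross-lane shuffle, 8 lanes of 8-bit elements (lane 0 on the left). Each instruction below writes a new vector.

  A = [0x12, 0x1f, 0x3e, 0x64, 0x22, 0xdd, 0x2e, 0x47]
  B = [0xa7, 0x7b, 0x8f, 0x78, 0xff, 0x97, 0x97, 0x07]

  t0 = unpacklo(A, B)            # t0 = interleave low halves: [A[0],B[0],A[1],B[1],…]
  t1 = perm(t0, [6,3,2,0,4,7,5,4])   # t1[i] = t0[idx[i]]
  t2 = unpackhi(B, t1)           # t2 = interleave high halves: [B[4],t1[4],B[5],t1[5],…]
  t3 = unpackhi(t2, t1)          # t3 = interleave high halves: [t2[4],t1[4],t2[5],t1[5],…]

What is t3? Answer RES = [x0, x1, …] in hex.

t0 = [0x12, 0xa7, 0x1f, 0x7b, 0x3e, 0x8f, 0x64, 0x78]
t1 = [0x64, 0x7b, 0x1f, 0x12, 0x3e, 0x78, 0x8f, 0x3e]
t2 = [0xff, 0x3e, 0x97, 0x78, 0x97, 0x8f, 0x07, 0x3e]
t3 = [0x97, 0x3e, 0x8f, 0x78, 0x07, 0x8f, 0x3e, 0x3e]

RES = [ 0x97  0x3e  0x8f  0x78  0x07  0x8f  0x3e  0x3e ]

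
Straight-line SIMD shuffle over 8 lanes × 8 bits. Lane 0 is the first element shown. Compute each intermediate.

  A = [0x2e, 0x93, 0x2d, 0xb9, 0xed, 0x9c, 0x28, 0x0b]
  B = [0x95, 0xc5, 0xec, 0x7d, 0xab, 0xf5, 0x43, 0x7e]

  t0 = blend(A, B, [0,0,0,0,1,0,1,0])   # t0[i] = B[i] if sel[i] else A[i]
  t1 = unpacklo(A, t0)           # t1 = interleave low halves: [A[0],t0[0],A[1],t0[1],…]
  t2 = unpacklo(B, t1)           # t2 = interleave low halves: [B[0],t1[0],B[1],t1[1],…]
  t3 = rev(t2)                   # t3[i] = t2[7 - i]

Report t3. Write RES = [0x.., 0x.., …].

RES = [ 0x93  0x7d  0x93  0xec  0x2e  0xc5  0x2e  0x95 ]

  t0: 2e 93 2d b9 ab 9c 43 0b
  t1: 2e 2e 93 93 2d 2d b9 b9
  t2: 95 2e c5 2e ec 93 7d 93
  t3: 93 7d 93 ec 2e c5 2e 95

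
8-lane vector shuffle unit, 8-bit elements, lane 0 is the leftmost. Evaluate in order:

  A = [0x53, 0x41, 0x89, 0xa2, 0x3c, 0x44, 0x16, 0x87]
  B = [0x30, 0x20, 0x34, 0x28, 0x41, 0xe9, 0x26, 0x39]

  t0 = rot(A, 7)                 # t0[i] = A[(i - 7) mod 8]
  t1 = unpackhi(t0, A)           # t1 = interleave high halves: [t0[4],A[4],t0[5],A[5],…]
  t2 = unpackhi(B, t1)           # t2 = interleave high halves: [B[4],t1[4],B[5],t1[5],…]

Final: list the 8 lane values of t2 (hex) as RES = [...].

RES = [ 0x41  0x87  0xe9  0x16  0x26  0x53  0x39  0x87 ]

→ t0 |41|89|a2|3c|44|16|87|53|
→ t1 |44|3c|16|44|87|16|53|87|
→ t2 |41|87|e9|16|26|53|39|87|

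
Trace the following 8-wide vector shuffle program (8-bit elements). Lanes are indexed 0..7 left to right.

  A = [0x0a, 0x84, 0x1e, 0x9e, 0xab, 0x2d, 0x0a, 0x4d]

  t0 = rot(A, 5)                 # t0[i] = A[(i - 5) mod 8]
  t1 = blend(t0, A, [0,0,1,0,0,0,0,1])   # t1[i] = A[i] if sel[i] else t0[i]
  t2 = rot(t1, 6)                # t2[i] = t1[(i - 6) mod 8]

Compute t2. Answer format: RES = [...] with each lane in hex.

RES = [ 0x1e  0x0a  0x4d  0x0a  0x84  0x4d  0x9e  0xab ]

→ t0 |9e|ab|2d|0a|4d|0a|84|1e|
→ t1 |9e|ab|1e|0a|4d|0a|84|4d|
→ t2 |1e|0a|4d|0a|84|4d|9e|ab|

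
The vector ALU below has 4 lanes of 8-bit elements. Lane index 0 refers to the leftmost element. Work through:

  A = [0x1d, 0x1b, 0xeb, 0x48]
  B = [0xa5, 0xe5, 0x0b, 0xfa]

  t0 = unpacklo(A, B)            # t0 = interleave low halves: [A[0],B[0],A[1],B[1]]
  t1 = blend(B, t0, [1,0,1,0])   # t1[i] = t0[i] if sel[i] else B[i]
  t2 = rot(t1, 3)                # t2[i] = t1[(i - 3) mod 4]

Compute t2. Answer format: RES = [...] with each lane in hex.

RES = [0xe5, 0x1b, 0xfa, 0x1d]

t0 = [0x1d, 0xa5, 0x1b, 0xe5]
t1 = [0x1d, 0xe5, 0x1b, 0xfa]
t2 = [0xe5, 0x1b, 0xfa, 0x1d]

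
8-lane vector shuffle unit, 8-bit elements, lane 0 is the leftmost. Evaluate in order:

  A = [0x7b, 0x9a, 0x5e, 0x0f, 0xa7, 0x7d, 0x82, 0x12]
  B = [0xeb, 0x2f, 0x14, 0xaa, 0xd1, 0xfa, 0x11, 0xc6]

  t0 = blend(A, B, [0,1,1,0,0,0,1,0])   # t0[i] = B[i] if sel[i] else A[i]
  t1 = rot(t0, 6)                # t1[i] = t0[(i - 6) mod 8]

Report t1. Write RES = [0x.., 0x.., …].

RES = [ 0x14  0x0f  0xa7  0x7d  0x11  0x12  0x7b  0x2f ]

→ t0 |7b|2f|14|0f|a7|7d|11|12|
→ t1 |14|0f|a7|7d|11|12|7b|2f|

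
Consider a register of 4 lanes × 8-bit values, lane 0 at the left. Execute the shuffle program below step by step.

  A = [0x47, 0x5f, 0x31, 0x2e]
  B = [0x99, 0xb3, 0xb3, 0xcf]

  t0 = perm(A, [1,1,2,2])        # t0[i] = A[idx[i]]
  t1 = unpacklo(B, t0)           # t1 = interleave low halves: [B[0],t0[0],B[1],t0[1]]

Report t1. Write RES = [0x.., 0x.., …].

RES = [ 0x99  0x5f  0xb3  0x5f ]

t0 = [0x5f, 0x5f, 0x31, 0x31]
t1 = [0x99, 0x5f, 0xb3, 0x5f]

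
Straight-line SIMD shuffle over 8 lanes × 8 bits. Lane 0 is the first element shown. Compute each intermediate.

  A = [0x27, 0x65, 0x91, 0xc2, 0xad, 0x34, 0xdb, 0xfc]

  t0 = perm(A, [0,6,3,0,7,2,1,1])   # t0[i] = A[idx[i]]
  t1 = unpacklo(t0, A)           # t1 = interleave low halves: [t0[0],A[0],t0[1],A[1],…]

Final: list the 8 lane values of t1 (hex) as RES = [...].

RES = [0x27, 0x27, 0xdb, 0x65, 0xc2, 0x91, 0x27, 0xc2]

→ t0 |27|db|c2|27|fc|91|65|65|
→ t1 |27|27|db|65|c2|91|27|c2|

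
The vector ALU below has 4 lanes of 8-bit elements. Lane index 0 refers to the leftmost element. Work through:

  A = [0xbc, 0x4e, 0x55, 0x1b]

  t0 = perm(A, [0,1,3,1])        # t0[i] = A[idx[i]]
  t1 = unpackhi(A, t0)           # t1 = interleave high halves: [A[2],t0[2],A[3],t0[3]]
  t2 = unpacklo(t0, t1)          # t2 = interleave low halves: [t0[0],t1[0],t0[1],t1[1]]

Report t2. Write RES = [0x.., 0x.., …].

t0 = [0xbc, 0x4e, 0x1b, 0x4e]
t1 = [0x55, 0x1b, 0x1b, 0x4e]
t2 = [0xbc, 0x55, 0x4e, 0x1b]

RES = [0xbc, 0x55, 0x4e, 0x1b]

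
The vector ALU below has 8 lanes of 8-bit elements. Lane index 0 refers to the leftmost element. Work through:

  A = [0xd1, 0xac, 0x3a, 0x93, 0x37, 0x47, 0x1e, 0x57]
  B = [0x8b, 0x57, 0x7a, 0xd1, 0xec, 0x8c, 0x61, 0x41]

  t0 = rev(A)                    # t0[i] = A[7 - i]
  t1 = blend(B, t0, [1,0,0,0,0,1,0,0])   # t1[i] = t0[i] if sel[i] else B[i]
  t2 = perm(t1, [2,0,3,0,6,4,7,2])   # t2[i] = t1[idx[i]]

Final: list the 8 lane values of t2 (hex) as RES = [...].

RES = [ 0x7a  0x57  0xd1  0x57  0x61  0xec  0x41  0x7a ]

t0 = [0x57, 0x1e, 0x47, 0x37, 0x93, 0x3a, 0xac, 0xd1]
t1 = [0x57, 0x57, 0x7a, 0xd1, 0xec, 0x3a, 0x61, 0x41]
t2 = [0x7a, 0x57, 0xd1, 0x57, 0x61, 0xec, 0x41, 0x7a]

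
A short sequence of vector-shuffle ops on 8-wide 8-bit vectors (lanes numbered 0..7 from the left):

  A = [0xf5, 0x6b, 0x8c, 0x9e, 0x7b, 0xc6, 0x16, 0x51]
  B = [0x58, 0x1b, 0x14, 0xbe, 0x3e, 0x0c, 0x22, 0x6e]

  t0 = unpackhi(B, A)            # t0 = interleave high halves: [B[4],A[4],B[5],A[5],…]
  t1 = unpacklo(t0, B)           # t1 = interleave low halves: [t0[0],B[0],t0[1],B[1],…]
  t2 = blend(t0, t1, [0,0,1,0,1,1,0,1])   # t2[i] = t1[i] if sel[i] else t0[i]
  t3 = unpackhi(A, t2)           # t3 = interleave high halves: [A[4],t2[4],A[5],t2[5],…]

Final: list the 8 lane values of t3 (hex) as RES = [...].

RES = [0x7b, 0x0c, 0xc6, 0x14, 0x16, 0x6e, 0x51, 0xbe]

t0 = [0x3e, 0x7b, 0x0c, 0xc6, 0x22, 0x16, 0x6e, 0x51]
t1 = [0x3e, 0x58, 0x7b, 0x1b, 0x0c, 0x14, 0xc6, 0xbe]
t2 = [0x3e, 0x7b, 0x7b, 0xc6, 0x0c, 0x14, 0x6e, 0xbe]
t3 = [0x7b, 0x0c, 0xc6, 0x14, 0x16, 0x6e, 0x51, 0xbe]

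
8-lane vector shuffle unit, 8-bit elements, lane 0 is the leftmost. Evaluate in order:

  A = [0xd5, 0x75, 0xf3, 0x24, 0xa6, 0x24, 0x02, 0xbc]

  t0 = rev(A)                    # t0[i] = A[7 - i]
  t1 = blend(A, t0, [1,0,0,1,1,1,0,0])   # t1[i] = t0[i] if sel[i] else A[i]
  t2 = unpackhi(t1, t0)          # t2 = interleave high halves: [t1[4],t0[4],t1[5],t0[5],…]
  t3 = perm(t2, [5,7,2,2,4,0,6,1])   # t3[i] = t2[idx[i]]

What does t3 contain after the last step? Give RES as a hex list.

RES = [ 0x75  0xd5  0xf3  0xf3  0x02  0x24  0xbc  0x24 ]

t0 = [0xbc, 0x02, 0x24, 0xa6, 0x24, 0xf3, 0x75, 0xd5]
t1 = [0xbc, 0x75, 0xf3, 0xa6, 0x24, 0xf3, 0x02, 0xbc]
t2 = [0x24, 0x24, 0xf3, 0xf3, 0x02, 0x75, 0xbc, 0xd5]
t3 = [0x75, 0xd5, 0xf3, 0xf3, 0x02, 0x24, 0xbc, 0x24]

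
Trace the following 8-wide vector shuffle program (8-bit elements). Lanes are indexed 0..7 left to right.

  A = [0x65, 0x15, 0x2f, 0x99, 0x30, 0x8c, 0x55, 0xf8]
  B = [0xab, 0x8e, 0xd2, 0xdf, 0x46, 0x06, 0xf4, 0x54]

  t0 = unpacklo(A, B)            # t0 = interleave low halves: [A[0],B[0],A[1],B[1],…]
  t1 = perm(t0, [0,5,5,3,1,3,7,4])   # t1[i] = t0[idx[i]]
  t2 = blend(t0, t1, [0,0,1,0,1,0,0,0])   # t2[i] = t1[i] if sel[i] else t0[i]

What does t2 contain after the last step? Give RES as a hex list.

RES = [ 0x65  0xab  0xd2  0x8e  0xab  0xd2  0x99  0xdf ]

  t0: 65 ab 15 8e 2f d2 99 df
  t1: 65 d2 d2 8e ab 8e df 2f
  t2: 65 ab d2 8e ab d2 99 df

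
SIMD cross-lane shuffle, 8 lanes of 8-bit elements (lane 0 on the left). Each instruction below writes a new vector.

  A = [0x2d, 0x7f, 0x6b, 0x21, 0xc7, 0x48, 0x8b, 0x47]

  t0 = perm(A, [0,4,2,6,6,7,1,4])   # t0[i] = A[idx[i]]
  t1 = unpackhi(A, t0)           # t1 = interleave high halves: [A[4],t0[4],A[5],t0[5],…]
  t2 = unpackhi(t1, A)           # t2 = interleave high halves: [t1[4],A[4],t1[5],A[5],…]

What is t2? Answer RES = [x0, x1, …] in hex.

t0 = [0x2d, 0xc7, 0x6b, 0x8b, 0x8b, 0x47, 0x7f, 0xc7]
t1 = [0xc7, 0x8b, 0x48, 0x47, 0x8b, 0x7f, 0x47, 0xc7]
t2 = [0x8b, 0xc7, 0x7f, 0x48, 0x47, 0x8b, 0xc7, 0x47]

RES = [ 0x8b  0xc7  0x7f  0x48  0x47  0x8b  0xc7  0x47 ]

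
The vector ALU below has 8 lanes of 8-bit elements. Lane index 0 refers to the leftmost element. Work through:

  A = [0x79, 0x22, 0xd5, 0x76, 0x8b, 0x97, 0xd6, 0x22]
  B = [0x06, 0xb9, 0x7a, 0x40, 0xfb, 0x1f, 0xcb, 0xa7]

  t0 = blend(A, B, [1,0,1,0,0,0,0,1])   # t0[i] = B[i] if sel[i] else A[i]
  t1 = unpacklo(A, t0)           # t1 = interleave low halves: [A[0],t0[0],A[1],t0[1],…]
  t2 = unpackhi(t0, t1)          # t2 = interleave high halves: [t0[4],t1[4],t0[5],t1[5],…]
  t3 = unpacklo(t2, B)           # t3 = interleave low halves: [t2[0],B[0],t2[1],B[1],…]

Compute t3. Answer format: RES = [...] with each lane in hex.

RES = [0x8b, 0x06, 0xd5, 0xb9, 0x97, 0x7a, 0x7a, 0x40]

  t0: 06 22 7a 76 8b 97 d6 a7
  t1: 79 06 22 22 d5 7a 76 76
  t2: 8b d5 97 7a d6 76 a7 76
  t3: 8b 06 d5 b9 97 7a 7a 40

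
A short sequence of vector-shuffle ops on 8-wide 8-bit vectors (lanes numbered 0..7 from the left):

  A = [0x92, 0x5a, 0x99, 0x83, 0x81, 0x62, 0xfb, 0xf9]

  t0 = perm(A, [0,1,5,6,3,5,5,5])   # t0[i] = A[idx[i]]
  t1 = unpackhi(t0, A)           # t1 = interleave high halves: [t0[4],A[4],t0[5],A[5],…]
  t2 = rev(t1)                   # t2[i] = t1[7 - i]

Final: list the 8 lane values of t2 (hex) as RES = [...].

RES = [0xf9, 0x62, 0xfb, 0x62, 0x62, 0x62, 0x81, 0x83]

  t0: 92 5a 62 fb 83 62 62 62
  t1: 83 81 62 62 62 fb 62 f9
  t2: f9 62 fb 62 62 62 81 83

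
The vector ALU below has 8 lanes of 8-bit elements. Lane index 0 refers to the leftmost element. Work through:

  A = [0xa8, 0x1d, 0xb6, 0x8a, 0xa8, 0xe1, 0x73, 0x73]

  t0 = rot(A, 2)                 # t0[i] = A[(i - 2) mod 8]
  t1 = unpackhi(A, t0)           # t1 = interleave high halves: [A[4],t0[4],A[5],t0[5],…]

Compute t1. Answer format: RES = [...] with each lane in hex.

RES = [ 0xa8  0xb6  0xe1  0x8a  0x73  0xa8  0x73  0xe1 ]

  t0: 73 73 a8 1d b6 8a a8 e1
  t1: a8 b6 e1 8a 73 a8 73 e1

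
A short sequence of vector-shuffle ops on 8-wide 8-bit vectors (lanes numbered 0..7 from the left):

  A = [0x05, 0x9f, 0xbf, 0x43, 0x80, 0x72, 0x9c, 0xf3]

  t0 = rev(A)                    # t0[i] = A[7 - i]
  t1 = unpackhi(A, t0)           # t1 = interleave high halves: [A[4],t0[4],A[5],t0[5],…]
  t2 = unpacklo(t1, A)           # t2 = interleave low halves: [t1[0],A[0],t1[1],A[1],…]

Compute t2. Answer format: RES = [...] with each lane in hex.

  t0: f3 9c 72 80 43 bf 9f 05
  t1: 80 43 72 bf 9c 9f f3 05
  t2: 80 05 43 9f 72 bf bf 43

RES = [0x80, 0x05, 0x43, 0x9f, 0x72, 0xbf, 0xbf, 0x43]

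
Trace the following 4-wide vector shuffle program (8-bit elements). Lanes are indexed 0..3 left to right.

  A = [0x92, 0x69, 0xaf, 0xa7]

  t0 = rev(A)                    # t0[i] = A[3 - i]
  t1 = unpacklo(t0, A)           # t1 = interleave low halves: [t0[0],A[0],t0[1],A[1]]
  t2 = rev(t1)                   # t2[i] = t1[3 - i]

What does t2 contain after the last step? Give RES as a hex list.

RES = [ 0x69  0xaf  0x92  0xa7 ]

  t0: a7 af 69 92
  t1: a7 92 af 69
  t2: 69 af 92 a7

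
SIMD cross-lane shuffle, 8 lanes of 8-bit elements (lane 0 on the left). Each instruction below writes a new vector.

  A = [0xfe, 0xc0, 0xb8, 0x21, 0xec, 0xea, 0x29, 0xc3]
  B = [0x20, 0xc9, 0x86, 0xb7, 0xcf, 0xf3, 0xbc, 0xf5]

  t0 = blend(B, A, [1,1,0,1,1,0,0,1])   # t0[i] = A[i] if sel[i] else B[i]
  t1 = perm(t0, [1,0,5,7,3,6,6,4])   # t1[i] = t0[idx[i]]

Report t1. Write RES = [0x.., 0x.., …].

RES = [ 0xc0  0xfe  0xf3  0xc3  0x21  0xbc  0xbc  0xec ]

  t0: fe c0 86 21 ec f3 bc c3
  t1: c0 fe f3 c3 21 bc bc ec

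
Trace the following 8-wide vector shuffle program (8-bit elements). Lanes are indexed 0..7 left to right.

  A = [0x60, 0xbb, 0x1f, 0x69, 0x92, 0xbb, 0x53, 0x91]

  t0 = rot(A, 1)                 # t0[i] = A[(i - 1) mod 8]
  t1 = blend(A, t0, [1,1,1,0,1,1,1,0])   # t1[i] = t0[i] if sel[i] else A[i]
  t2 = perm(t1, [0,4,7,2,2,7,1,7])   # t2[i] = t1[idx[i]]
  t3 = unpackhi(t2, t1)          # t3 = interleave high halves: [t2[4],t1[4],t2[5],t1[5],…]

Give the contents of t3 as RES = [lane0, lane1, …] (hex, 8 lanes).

t0 = [0x91, 0x60, 0xbb, 0x1f, 0x69, 0x92, 0xbb, 0x53]
t1 = [0x91, 0x60, 0xbb, 0x69, 0x69, 0x92, 0xbb, 0x91]
t2 = [0x91, 0x69, 0x91, 0xbb, 0xbb, 0x91, 0x60, 0x91]
t3 = [0xbb, 0x69, 0x91, 0x92, 0x60, 0xbb, 0x91, 0x91]

RES = [ 0xbb  0x69  0x91  0x92  0x60  0xbb  0x91  0x91 ]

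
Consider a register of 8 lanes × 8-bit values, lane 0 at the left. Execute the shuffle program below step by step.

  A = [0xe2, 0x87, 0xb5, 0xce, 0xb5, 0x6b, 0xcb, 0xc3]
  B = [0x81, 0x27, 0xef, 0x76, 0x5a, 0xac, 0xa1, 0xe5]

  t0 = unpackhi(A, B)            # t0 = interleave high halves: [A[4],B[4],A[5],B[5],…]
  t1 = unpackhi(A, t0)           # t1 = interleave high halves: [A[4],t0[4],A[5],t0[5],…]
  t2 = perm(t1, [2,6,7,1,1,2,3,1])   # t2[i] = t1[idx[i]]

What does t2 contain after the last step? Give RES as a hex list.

RES = [ 0x6b  0xc3  0xe5  0xcb  0xcb  0x6b  0xa1  0xcb ]

t0 = [0xb5, 0x5a, 0x6b, 0xac, 0xcb, 0xa1, 0xc3, 0xe5]
t1 = [0xb5, 0xcb, 0x6b, 0xa1, 0xcb, 0xc3, 0xc3, 0xe5]
t2 = [0x6b, 0xc3, 0xe5, 0xcb, 0xcb, 0x6b, 0xa1, 0xcb]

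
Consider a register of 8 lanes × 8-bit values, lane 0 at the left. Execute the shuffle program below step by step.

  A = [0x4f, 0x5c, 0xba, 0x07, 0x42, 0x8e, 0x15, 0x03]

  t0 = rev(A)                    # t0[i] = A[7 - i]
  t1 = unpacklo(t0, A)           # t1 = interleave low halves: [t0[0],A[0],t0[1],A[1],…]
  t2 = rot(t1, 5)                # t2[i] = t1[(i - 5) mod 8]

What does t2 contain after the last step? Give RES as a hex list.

  t0: 03 15 8e 42 07 ba 5c 4f
  t1: 03 4f 15 5c 8e ba 42 07
  t2: 5c 8e ba 42 07 03 4f 15

RES = [0x5c, 0x8e, 0xba, 0x42, 0x07, 0x03, 0x4f, 0x15]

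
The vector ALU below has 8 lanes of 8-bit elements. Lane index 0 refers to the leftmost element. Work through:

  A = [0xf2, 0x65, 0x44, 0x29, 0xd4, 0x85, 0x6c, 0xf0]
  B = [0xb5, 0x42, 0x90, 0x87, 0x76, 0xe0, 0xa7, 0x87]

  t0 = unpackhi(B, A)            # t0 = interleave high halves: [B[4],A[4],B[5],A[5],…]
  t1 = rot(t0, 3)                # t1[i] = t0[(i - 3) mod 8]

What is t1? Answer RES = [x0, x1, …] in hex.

t0 = [0x76, 0xd4, 0xe0, 0x85, 0xa7, 0x6c, 0x87, 0xf0]
t1 = [0x6c, 0x87, 0xf0, 0x76, 0xd4, 0xe0, 0x85, 0xa7]

RES = [ 0x6c  0x87  0xf0  0x76  0xd4  0xe0  0x85  0xa7 ]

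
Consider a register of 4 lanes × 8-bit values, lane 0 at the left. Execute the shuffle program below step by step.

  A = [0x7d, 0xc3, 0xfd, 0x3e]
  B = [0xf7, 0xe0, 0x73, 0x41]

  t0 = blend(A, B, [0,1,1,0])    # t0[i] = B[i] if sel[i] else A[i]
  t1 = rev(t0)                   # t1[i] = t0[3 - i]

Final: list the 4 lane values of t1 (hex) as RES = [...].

RES = [0x3e, 0x73, 0xe0, 0x7d]

  t0: 7d e0 73 3e
  t1: 3e 73 e0 7d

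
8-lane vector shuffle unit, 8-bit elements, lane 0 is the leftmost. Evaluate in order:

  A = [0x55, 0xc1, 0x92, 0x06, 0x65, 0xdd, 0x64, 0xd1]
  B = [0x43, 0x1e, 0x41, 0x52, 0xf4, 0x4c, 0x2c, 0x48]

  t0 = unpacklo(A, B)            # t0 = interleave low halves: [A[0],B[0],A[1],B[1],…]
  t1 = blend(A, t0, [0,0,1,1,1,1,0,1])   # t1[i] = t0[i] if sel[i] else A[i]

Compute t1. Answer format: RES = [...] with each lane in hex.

RES = [ 0x55  0xc1  0xc1  0x1e  0x92  0x41  0x64  0x52 ]

→ t0 |55|43|c1|1e|92|41|06|52|
→ t1 |55|c1|c1|1e|92|41|64|52|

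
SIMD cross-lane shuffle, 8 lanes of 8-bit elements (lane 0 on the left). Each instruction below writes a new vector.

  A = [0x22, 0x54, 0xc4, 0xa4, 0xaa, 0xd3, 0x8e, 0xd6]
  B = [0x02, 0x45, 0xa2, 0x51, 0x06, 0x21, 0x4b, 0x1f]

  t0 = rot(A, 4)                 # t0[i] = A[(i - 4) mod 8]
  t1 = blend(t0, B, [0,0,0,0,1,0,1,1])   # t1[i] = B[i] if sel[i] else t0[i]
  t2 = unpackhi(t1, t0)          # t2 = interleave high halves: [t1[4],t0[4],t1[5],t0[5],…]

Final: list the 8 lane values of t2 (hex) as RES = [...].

RES = [0x06, 0x22, 0x54, 0x54, 0x4b, 0xc4, 0x1f, 0xa4]

t0 = [0xaa, 0xd3, 0x8e, 0xd6, 0x22, 0x54, 0xc4, 0xa4]
t1 = [0xaa, 0xd3, 0x8e, 0xd6, 0x06, 0x54, 0x4b, 0x1f]
t2 = [0x06, 0x22, 0x54, 0x54, 0x4b, 0xc4, 0x1f, 0xa4]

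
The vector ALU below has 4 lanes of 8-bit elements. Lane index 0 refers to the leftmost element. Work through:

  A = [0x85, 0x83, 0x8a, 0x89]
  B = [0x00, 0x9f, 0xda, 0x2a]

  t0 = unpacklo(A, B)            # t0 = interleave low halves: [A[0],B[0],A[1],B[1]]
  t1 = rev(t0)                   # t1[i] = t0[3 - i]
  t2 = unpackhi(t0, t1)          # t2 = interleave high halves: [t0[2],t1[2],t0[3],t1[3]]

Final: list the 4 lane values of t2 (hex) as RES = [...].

t0 = [0x85, 0x00, 0x83, 0x9f]
t1 = [0x9f, 0x83, 0x00, 0x85]
t2 = [0x83, 0x00, 0x9f, 0x85]

RES = [ 0x83  0x00  0x9f  0x85 ]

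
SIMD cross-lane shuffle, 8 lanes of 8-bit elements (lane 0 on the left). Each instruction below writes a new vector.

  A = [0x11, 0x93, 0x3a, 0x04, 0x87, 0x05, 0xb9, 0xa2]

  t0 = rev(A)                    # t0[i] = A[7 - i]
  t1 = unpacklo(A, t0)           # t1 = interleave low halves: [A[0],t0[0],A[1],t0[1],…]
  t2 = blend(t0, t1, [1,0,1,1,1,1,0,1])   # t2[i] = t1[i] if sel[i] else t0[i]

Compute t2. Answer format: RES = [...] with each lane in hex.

→ t0 |a2|b9|05|87|04|3a|93|11|
→ t1 |11|a2|93|b9|3a|05|04|87|
→ t2 |11|b9|93|b9|3a|05|93|87|

RES = [ 0x11  0xb9  0x93  0xb9  0x3a  0x05  0x93  0x87 ]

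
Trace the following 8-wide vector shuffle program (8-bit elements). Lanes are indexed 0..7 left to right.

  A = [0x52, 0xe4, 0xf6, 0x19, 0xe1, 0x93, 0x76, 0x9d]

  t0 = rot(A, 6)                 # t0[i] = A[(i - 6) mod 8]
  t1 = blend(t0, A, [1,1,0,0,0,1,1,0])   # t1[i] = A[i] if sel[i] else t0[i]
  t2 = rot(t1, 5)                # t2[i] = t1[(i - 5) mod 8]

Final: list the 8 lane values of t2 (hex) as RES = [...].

→ t0 |f6|19|e1|93|76|9d|52|e4|
→ t1 |52|e4|e1|93|76|93|76|e4|
→ t2 |93|76|93|76|e4|52|e4|e1|

RES = [0x93, 0x76, 0x93, 0x76, 0xe4, 0x52, 0xe4, 0xe1]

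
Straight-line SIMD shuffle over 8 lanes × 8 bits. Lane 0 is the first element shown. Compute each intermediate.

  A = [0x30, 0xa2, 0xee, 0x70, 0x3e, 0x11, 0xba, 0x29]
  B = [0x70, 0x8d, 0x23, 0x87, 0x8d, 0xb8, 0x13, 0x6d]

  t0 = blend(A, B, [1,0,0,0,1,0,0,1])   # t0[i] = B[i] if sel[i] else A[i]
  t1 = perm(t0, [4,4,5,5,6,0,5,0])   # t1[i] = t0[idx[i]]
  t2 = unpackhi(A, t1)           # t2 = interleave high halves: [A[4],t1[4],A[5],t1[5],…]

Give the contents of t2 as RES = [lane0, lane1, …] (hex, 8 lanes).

RES = [ 0x3e  0xba  0x11  0x70  0xba  0x11  0x29  0x70 ]

t0 = [0x70, 0xa2, 0xee, 0x70, 0x8d, 0x11, 0xba, 0x6d]
t1 = [0x8d, 0x8d, 0x11, 0x11, 0xba, 0x70, 0x11, 0x70]
t2 = [0x3e, 0xba, 0x11, 0x70, 0xba, 0x11, 0x29, 0x70]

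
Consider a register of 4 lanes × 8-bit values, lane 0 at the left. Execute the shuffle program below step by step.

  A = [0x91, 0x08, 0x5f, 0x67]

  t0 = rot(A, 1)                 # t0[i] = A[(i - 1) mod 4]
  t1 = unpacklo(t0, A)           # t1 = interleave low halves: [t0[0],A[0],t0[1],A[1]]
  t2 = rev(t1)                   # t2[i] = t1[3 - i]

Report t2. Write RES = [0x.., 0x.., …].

RES = [0x08, 0x91, 0x91, 0x67]

  t0: 67 91 08 5f
  t1: 67 91 91 08
  t2: 08 91 91 67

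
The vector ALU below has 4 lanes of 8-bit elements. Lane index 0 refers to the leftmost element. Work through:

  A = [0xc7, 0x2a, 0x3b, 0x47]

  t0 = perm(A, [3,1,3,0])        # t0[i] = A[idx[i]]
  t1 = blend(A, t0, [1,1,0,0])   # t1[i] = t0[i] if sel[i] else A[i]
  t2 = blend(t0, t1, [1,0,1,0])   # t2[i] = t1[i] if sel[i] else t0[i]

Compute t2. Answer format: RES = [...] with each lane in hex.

t0 = [0x47, 0x2a, 0x47, 0xc7]
t1 = [0x47, 0x2a, 0x3b, 0x47]
t2 = [0x47, 0x2a, 0x3b, 0xc7]

RES = [0x47, 0x2a, 0x3b, 0xc7]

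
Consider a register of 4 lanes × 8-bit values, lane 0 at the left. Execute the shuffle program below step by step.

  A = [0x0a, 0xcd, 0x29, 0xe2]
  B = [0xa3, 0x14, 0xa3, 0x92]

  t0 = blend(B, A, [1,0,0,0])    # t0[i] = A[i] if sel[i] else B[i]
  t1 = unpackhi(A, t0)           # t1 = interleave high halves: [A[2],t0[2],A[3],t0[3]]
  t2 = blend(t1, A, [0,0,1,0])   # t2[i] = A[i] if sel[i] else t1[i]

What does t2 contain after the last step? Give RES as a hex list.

RES = [0x29, 0xa3, 0x29, 0x92]

t0 = [0x0a, 0x14, 0xa3, 0x92]
t1 = [0x29, 0xa3, 0xe2, 0x92]
t2 = [0x29, 0xa3, 0x29, 0x92]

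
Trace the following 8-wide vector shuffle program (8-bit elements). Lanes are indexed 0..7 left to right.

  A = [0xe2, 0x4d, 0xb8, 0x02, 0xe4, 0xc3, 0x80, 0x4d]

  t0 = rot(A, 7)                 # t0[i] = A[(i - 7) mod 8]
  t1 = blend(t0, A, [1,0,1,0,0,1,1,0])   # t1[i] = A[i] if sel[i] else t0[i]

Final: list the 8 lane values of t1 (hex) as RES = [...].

RES = [ 0xe2  0xb8  0xb8  0xe4  0xc3  0xc3  0x80  0xe2 ]

→ t0 |4d|b8|02|e4|c3|80|4d|e2|
→ t1 |e2|b8|b8|e4|c3|c3|80|e2|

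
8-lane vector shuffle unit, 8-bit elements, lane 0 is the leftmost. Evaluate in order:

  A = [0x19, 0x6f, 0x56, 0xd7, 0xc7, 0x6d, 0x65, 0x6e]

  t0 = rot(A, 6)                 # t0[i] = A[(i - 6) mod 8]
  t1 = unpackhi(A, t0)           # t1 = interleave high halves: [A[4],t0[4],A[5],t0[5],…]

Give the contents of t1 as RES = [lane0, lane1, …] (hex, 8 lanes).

→ t0 |56|d7|c7|6d|65|6e|19|6f|
→ t1 |c7|65|6d|6e|65|19|6e|6f|

RES = [0xc7, 0x65, 0x6d, 0x6e, 0x65, 0x19, 0x6e, 0x6f]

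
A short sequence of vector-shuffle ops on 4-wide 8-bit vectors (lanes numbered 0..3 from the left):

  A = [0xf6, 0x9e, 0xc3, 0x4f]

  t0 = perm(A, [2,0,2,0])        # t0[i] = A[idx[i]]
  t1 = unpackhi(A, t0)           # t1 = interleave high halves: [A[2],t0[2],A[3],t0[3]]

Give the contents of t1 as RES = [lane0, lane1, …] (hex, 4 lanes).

→ t0 |c3|f6|c3|f6|
→ t1 |c3|c3|4f|f6|

RES = [0xc3, 0xc3, 0x4f, 0xf6]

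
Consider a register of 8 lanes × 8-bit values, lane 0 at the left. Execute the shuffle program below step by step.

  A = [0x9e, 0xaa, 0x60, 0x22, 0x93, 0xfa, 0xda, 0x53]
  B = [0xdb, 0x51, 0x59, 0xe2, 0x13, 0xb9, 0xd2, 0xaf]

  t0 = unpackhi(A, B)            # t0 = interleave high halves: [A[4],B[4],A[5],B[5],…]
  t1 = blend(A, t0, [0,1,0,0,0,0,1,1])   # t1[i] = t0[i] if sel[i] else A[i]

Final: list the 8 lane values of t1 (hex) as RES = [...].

→ t0 |93|13|fa|b9|da|d2|53|af|
→ t1 |9e|13|60|22|93|fa|53|af|

RES = [0x9e, 0x13, 0x60, 0x22, 0x93, 0xfa, 0x53, 0xaf]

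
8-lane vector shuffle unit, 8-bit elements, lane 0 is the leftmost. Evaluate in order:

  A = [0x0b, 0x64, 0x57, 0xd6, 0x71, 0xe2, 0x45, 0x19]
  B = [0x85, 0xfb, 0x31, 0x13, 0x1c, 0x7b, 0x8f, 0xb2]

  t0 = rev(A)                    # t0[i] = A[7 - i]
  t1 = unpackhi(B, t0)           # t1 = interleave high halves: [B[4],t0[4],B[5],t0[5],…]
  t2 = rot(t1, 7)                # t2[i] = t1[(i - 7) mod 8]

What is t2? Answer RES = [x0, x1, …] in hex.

→ t0 |19|45|e2|71|d6|57|64|0b|
→ t1 |1c|d6|7b|57|8f|64|b2|0b|
→ t2 |d6|7b|57|8f|64|b2|0b|1c|

RES = [ 0xd6  0x7b  0x57  0x8f  0x64  0xb2  0x0b  0x1c ]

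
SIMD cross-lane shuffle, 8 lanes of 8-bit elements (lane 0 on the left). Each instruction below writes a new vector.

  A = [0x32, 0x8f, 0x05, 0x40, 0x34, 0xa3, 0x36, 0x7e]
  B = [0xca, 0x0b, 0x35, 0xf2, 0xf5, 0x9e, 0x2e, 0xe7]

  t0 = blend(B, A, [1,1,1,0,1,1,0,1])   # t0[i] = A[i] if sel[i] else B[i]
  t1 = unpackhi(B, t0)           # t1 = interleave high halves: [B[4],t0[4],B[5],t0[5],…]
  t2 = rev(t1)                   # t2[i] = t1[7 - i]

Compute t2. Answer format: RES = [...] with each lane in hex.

  t0: 32 8f 05 f2 34 a3 2e 7e
  t1: f5 34 9e a3 2e 2e e7 7e
  t2: 7e e7 2e 2e a3 9e 34 f5

RES = [0x7e, 0xe7, 0x2e, 0x2e, 0xa3, 0x9e, 0x34, 0xf5]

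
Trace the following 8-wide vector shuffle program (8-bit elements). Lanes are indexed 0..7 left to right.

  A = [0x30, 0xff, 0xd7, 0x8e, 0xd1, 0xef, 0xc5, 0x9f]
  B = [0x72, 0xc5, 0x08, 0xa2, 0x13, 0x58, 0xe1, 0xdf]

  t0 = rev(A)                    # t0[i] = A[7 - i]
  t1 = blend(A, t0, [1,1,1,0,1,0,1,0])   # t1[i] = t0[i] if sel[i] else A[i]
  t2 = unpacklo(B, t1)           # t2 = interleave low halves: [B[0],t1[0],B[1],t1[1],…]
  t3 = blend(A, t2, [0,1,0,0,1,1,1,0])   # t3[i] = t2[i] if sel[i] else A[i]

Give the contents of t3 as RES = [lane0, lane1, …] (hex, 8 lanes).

RES = [0x30, 0x9f, 0xd7, 0x8e, 0x08, 0xef, 0xa2, 0x9f]

  t0: 9f c5 ef d1 8e d7 ff 30
  t1: 9f c5 ef 8e 8e ef ff 9f
  t2: 72 9f c5 c5 08 ef a2 8e
  t3: 30 9f d7 8e 08 ef a2 9f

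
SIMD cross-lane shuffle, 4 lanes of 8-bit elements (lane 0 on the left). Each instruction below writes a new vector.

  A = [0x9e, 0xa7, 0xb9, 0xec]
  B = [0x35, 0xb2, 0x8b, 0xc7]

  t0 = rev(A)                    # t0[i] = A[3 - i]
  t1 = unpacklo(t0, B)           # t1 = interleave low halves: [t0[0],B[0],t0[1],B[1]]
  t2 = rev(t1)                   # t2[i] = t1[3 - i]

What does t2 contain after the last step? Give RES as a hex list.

→ t0 |ec|b9|a7|9e|
→ t1 |ec|35|b9|b2|
→ t2 |b2|b9|35|ec|

RES = [0xb2, 0xb9, 0x35, 0xec]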